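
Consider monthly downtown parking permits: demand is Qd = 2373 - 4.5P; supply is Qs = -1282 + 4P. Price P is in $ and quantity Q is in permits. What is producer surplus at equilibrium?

Producer surplus = 23980.5

At equilibrium Qd = Qs, so 2373 - 4.5P = -1282 + 4P; collecting terms, 3655 = 8.5P and P* = 430.
Then Q* = 2373 - 4.5(430) = 438.
Supply choke price (Qs = 0): P = 320.5. Producer surplus = ½ × (430 - 320.5) × 438 = 23980.5.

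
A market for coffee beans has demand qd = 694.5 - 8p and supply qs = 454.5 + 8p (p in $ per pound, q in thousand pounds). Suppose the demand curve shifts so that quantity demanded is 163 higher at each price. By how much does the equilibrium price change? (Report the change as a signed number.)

Δp = 10.1875

Equating demand and supply, 694.5 - 8p = 454.5 + 8p gives 16p = 240, so p* = 15.
Then q* = 694.5 - 8(15) = 574.5.
After the shift, demand is qd = 857.5 - 8p.
New equilibrium: 403 = 16p, so p = 25.1875 and q = 656.
Δp = 25.1875 - 15 = 10.1875.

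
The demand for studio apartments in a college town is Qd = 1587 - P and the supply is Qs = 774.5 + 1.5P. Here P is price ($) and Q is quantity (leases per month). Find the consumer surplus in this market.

The market clears where 1587 - P = 774.5 + 1.5P. Rearranging, 2.5P = 812.5, hence P* = 325.
Substitute back: Q* = 1587 - 325 = 1262.
Demand choke price (Qd = 0): P = 1587. Consumer surplus = ½ × (1587 - 325) × 1262 = 796322.

Consumer surplus = 796322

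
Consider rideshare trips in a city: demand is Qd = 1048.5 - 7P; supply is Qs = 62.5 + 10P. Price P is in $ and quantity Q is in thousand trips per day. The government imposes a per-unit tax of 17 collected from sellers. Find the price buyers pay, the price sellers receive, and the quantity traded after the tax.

P_b = 68, P_s = 51, Q = 572.5

Sellers keep P_s = P_b - 17 per unit, so supply in terms of the buyer price is Qs = -107.5 + 10P_b.
Equate demand and the shifted supply: 1048.5 - 7P_b = -107.5 + 10P_b, giving 17P_b = 1156, so P_b = 68.
So P_s = 51 and the quantity traded is Q = 1048.5 - 7(68) = 572.5.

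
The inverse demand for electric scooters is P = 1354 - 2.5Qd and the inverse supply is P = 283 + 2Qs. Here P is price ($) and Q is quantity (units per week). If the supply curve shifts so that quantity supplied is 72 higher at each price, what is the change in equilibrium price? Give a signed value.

ΔP = -80

Inverting to quantity form: Qd = 541.6 - 0.4P and Qs = -141.5 + 0.5P.
The market clears where 541.6 - 0.4P = -141.5 + 0.5P. Rearranging, 0.9P = 683.1, hence P* = 759.
Then Q* = 541.6 - 0.4(759) = 238.
After the shift, supply is Qs = -69.5 + 0.5P.
Re-solving, 0.9P = 611.1 gives P = 679 and Q = 270.
ΔP = 679 - 759 = -80.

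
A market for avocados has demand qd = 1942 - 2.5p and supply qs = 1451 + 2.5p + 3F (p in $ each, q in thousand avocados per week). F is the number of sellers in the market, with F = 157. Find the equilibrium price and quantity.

With F = 157, supply is qs = 1922 + 2.5p.
At equilibrium qd = qs, so 1942 - 2.5p = 1922 + 2.5p; collecting terms, 20 = 5p and p* = 4.
Then q* = 1942 - 2.5(4) = 1932.

p* = 4, q* = 1932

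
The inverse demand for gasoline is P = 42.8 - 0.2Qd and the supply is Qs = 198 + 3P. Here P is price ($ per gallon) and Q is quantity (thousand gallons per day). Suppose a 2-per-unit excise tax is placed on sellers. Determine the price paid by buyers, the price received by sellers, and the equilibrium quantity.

P_b = 2.75, P_s = 0.75, Q = 200.25

Inverting to quantity form: Qd = 214 - 5P.
With a tax of 2 on sellers, they supply based on the net price P_s = P_b - 2, so Qs = 192 + 3P_b.
Set Qd = Qs: 214 - 5P_b = 192 + 3P_b, so 22 = 8P_b and P_b = 2.75.
Then P_s = 2.75 - 2 = 0.75 and Q = 214 - 5(2.75) = 200.25.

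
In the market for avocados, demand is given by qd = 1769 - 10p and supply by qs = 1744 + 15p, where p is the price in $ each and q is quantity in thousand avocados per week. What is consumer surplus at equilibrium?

Consumer surplus = 154704.05

At equilibrium qd = qs, so 1769 - 10p = 1744 + 15p; collecting terms, 25 = 25p and p* = 1.
Plugging p* into demand: q* = 1769 - 10(1) = 1759.
Demand choke price (qd = 0): p = 1769/10 = 176.9. Consumer surplus = ½ × (176.9 - 1) × 1759 = 154704.05.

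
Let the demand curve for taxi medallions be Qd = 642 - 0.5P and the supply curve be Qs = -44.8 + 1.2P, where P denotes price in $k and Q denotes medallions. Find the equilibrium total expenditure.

Set Qd = Qs: 642 - 0.5P = -44.8 + 1.2P, so 686.8 = 1.7P and P* = 404.
Then Q* = 642 - 0.5(404) = 440.
Total expenditure = P* × Q* = 404 × 440 = 177760.

Total expenditure = 177760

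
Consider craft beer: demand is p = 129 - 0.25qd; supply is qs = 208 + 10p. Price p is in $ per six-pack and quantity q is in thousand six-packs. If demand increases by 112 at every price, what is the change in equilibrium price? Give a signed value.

Solving each curve for q: qd = 516 - 4p.
Set qd = qs: 516 - 4p = 208 + 10p, so 308 = 14p and p* = 22.
Substitute back: q* = 516 - 4(22) = 428.
After the shift, demand is qd = 628 - 4p.
New equilibrium: 420 = 14p, so p = 30 and q = 508.
Δp = 30 - 22 = 8.

Δp = 8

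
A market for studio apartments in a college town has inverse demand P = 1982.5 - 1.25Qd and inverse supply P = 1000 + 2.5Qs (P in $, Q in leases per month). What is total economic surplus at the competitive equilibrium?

Total surplus = 128707.5

In direct form, Qd = 1586 - 0.8P and Qs = -400 + 0.4P.
At equilibrium Qd = Qs, so 1586 - 0.8P = -400 + 0.4P; collecting terms, 1986 = 1.2P and P* = 1655.
Plugging P* into demand: Q* = 1586 - 0.8(1655) = 262.
Demand choke price = 1982.5; supply choke price = 1000. CS = ½(1982.5 - 1655)(262) = 42902.5; PS = ½(1655 - 1000)(262) = 85805. Total surplus = 128707.5.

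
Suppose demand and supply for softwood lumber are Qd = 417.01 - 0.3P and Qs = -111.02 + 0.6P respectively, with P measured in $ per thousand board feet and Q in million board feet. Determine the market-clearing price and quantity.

Equating demand and supply, 417.01 - 0.3P = -111.02 + 0.6P gives 0.9P = 528.03, so P* = 586.7.
From the demand curve, Q* = 417.01 - 0.3(586.7) = 241.

P* = 586.7, Q* = 241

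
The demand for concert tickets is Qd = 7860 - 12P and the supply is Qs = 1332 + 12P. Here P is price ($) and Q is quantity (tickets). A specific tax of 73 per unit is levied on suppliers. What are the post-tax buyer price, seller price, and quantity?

P_b = 308.5, P_s = 235.5, Q = 4158

The tax drives a wedge P_b - P_s = 73. Substituting P_s = P_b - 73 into supply: Qs = 456 + 12P_b.
Set Qd = Qs: 7860 - 12P_b = 456 + 12P_b, so 7404 = 24P_b and P_b = 308.5.
So P_s = 235.5 and the quantity traded is Q = 7860 - 12(308.5) = 4158.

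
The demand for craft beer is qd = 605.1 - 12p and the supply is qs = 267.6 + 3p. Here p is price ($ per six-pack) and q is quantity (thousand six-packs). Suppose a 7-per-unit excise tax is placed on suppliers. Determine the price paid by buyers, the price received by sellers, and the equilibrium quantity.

The tax drives a wedge p_b - p_s = 7. Substituting p_s = p_b - 7 into supply: qs = 246.6 + 3p_b.
Market clearing requires 605.1 - 12p_b = 246.6 + 3p_b; hence 358.5 = 15p_b and p_b = 23.9.
So p_s = 16.9 and the quantity traded is q = 605.1 - 12(23.9) = 318.3.

p_b = 23.9, p_s = 16.9, q = 318.3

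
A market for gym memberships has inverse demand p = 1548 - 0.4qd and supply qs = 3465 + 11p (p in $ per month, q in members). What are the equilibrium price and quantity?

Solving each curve for q: qd = 3870 - 2.5p.
The market clears where 3870 - 2.5p = 3465 + 11p. Rearranging, 13.5p = 405, hence p* = 30.
From the demand curve, q* = 3870 - 2.5(30) = 3795.

p* = 30, q* = 3795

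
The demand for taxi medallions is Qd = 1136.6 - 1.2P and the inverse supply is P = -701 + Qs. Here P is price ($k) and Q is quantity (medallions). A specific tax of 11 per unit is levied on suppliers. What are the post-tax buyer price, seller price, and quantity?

Inverting to quantity form: Qs = 701 + P.
Suppliers keep P_s = P_b - 11 per unit, so supply in terms of the buyer price is Qs = 690 + P_b.
Equate demand and the shifted supply: 1136.6 - 1.2P_b = 690 + P_b, giving 2.2P_b = 446.6, so P_b = 203.
So P_s = 192 and the quantity traded is Q = 1136.6 - 1.2(203) = 893.

P_b = 203, P_s = 192, Q = 893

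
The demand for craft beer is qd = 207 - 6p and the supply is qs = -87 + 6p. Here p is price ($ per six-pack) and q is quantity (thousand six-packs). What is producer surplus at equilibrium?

At equilibrium qd = qs, so 207 - 6p = -87 + 6p; collecting terms, 294 = 12p and p* = 24.5.
Plugging p* into demand: q* = 207 - 6(24.5) = 60.
Supply choke price (qs = 0): p = 14.5. Producer surplus = ½ × (24.5 - 14.5) × 60 = 300.

Producer surplus = 300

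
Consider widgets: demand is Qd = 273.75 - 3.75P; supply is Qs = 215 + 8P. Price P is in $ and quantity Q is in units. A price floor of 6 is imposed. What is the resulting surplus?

Evaluating both curves at the floor price 6 gives Qd = 251.25, Qs = 263.
Surplus = Qs - Qd = 263 - 251.25 = 11.75.

Surplus = 11.75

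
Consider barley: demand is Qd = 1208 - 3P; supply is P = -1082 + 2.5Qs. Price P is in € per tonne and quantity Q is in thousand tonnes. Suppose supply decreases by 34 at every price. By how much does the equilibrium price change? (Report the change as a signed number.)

Rewriting in direct form: Qs = 432.8 + 0.4P.
Set Qd = Qs: 1208 - 3P = 432.8 + 0.4P, so 775.2 = 3.4P and P* = 228.
From the demand curve, Q* = 1208 - 3(228) = 524.
After the shift, supply is Qs = 398.8 + 0.4P.
Re-solving, 3.4P = 809.2 gives P = 238 and Q = 494.
ΔP = 238 - 228 = 10.

ΔP = 10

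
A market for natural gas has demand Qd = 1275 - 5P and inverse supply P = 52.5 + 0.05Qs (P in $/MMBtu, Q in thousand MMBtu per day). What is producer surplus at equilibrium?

Producer surplus = 16402.5

In direct form, Qs = -1050 + 20P.
At equilibrium Qd = Qs, so 1275 - 5P = -1050 + 20P; collecting terms, 2325 = 25P and P* = 93.
Plugging P* into demand: Q* = 1275 - 5(93) = 810.
Supply choke price (Qs = 0): P = 52.5. Producer surplus = ½ × (93 - 52.5) × 810 = 16402.5.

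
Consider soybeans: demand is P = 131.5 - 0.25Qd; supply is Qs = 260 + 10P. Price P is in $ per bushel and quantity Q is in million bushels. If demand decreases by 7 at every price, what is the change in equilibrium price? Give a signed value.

Solving each curve for Q: Qd = 526 - 4P.
Set Qd = Qs: 526 - 4P = 260 + 10P, so 266 = 14P and P* = 19.
From the demand curve, Q* = 526 - 4(19) = 450.
After the shift, demand is Qd = 519 - 4P.
The new intersection has 259 = 14P, i.e. P = 18.5, Q = 445.
ΔP = 18.5 - 19 = -0.5.

ΔP = -0.5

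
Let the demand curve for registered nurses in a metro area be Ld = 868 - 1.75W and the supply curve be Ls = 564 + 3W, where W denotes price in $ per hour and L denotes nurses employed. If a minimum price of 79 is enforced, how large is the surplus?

Surplus = 71.25

At W = 79: Ld = 729.75 and Ls = 801.
Surplus = Ls - Ld = 801 - 729.75 = 71.25.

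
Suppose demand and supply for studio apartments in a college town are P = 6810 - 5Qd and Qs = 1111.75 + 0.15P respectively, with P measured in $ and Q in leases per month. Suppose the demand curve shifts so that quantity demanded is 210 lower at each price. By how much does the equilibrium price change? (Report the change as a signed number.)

Inverting to quantity form: Qd = 1362 - 0.2P.
The market clears where 1362 - 0.2P = 1111.75 + 0.15P. Rearranging, 0.35P = 250.25, hence P* = 715.
Substitute back: Q* = 1362 - 0.2(715) = 1219.
After the shift, demand is Qd = 1152 - 0.2P.
New equilibrium: 40.25 = 0.35P, so P = 115 and Q = 1129.
ΔP = 115 - 715 = -600.

ΔP = -600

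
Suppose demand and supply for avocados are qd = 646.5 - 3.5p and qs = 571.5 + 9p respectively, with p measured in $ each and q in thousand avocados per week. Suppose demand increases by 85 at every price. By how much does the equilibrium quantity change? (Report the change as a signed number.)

The market clears where 646.5 - 3.5p = 571.5 + 9p. Rearranging, 12.5p = 75, hence p* = 6.
From the demand curve, q* = 646.5 - 3.5(6) = 625.5.
After the shift, demand is qd = 731.5 - 3.5p.
New equilibrium: 160 = 12.5p, so p = 12.8 and q = 686.7.
Δq = 686.7 - 625.5 = 61.2.

Δq = 61.2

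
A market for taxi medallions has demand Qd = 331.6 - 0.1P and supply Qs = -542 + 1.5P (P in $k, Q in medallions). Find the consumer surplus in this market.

Consumer surplus = 383645

Equating demand and supply, 331.6 - 0.1P = -542 + 1.5P gives 1.6P = 873.6, so P* = 546.
Then Q* = 331.6 - 0.1(546) = 277.
Demand choke price (Qd = 0): P = 331.6/0.1 = 3316. Consumer surplus = ½ × (3316 - 546) × 277 = 383645.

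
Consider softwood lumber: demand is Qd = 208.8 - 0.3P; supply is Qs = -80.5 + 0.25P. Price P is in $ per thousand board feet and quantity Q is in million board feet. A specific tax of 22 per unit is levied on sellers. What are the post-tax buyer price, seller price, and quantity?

P_b = 536, P_s = 514, Q = 48

Sellers keep P_s = P_b - 22 per unit, so supply in terms of the buyer price is Qs = -86 + 0.25P_b.
Set Qd = Qs: 208.8 - 0.3P_b = -86 + 0.25P_b, so 294.8 = 0.55P_b and P_b = 536.
Then P_s = 536 - 22 = 514 and Q = 208.8 - 0.3(536) = 48.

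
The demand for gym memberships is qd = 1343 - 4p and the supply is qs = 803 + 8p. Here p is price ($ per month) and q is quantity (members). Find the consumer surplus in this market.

Consumer surplus = 169071.125

Equating demand and supply, 1343 - 4p = 803 + 8p gives 12p = 540, so p* = 45.
From the demand curve, q* = 1343 - 4(45) = 1163.
Demand choke price (qd = 0): p = 1343/4 = 335.75. Consumer surplus = ½ × (335.75 - 45) × 1163 = 169071.125.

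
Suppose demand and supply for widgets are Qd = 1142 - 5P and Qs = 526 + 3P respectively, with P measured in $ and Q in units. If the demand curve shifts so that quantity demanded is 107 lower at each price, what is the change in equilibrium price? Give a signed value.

At equilibrium Qd = Qs, so 1142 - 5P = 526 + 3P; collecting terms, 616 = 8P and P* = 77.
Plugging P* into demand: Q* = 1142 - 5(77) = 757.
After the shift, demand is Qd = 1035 - 5P.
The new intersection has 509 = 8P, i.e. P = 63.625, Q = 716.875.
ΔP = 63.625 - 77 = -13.375.

ΔP = -13.375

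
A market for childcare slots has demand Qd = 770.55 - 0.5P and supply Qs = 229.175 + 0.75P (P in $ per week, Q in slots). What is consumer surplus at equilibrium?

Consumer surplus = 306916

Equating demand and supply, 770.55 - 0.5P = 229.175 + 0.75P gives 1.25P = 541.375, so P* = 433.1.
Plugging P* into demand: Q* = 770.55 - 0.5(433.1) = 554.
Demand choke price (Qd = 0): P = 770.55/0.5 = 1541.1. Consumer surplus = ½ × (1541.1 - 433.1) × 554 = 306916.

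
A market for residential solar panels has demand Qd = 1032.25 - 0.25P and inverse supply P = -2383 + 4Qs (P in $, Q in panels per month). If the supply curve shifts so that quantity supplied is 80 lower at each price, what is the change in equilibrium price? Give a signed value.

ΔP = 160

Inverting to quantity form: Qs = 595.75 + 0.25P.
Equating demand and supply, 1032.25 - 0.25P = 595.75 + 0.25P gives 0.5P = 436.5, so P* = 873.
From the demand curve, Q* = 1032.25 - 0.25(873) = 814.
After the shift, supply is Qs = 515.75 + 0.25P.
New equilibrium: 516.5 = 0.5P, so P = 1033 and Q = 774.
ΔP = 1033 - 873 = 160.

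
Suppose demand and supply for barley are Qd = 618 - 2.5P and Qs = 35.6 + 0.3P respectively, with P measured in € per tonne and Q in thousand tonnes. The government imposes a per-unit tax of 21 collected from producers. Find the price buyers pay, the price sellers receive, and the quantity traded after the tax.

With a tax of 21 on producers, they supply based on the net price P_s = P_b - 21, so Qs = 29.3 + 0.3P_b.
Equate demand and the shifted supply: 618 - 2.5P_b = 29.3 + 0.3P_b, giving 2.8P_b = 588.7, so P_b = 210.25.
So P_s = 189.25 and the quantity traded is Q = 618 - 2.5(210.25) = 92.375.

P_b = 210.25, P_s = 189.25, Q = 92.375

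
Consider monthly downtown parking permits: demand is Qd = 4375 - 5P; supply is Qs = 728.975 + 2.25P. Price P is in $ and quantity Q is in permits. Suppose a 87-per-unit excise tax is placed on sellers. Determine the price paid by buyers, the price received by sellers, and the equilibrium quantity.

With a tax of 87 on sellers, they supply based on the net price P_s = P_b - 87, so Qs = 533.225 + 2.25P_b.
Set Qd = Qs: 4375 - 5P_b = 533.225 + 2.25P_b, so 3841.775 = 7.25P_b and P_b = 529.9.
So P_s = 442.9 and the quantity traded is Q = 4375 - 5(529.9) = 1725.5.

P_b = 529.9, P_s = 442.9, Q = 1725.5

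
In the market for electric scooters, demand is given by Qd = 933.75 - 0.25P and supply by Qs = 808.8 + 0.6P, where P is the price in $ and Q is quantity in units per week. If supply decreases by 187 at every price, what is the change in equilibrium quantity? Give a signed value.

ΔQ = -55

The market clears where 933.75 - 0.25P = 808.8 + 0.6P. Rearranging, 0.85P = 124.95, hence P* = 147.
Then Q* = 933.75 - 0.25(147) = 897.
After the shift, supply is Qs = 621.8 + 0.6P.
Re-solving, 0.85P = 311.95 gives P = 367 and Q = 842.
ΔQ = 842 - 897 = -55.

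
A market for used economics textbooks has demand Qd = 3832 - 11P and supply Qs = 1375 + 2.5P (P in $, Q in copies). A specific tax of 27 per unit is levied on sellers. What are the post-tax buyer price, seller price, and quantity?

The tax drives a wedge P_b - P_s = 27. Substituting P_s = P_b - 27 into supply: Qs = 1307.5 + 2.5P_b.
Equate demand and the shifted supply: 3832 - 11P_b = 1307.5 + 2.5P_b, giving 13.5P_b = 2524.5, so P_b = 187.
Then P_s = 187 - 27 = 160 and Q = 3832 - 11(187) = 1775.

P_b = 187, P_s = 160, Q = 1775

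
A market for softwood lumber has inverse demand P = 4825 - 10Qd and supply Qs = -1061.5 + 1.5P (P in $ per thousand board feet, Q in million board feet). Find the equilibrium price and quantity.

P* = 965, Q* = 386

In direct form, Qd = 482.5 - 0.1P.
The market clears where 482.5 - 0.1P = -1061.5 + 1.5P. Rearranging, 1.6P = 1544, hence P* = 965.
Then Q* = 482.5 - 0.1(965) = 386.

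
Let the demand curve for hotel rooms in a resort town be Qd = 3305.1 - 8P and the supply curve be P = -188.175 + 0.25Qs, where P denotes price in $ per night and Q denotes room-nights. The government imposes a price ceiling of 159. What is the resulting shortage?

Shortage = 644.4

Inverting to quantity form: Qs = 752.7 + 4P.
Evaluating both curves at the ceiling price 159 gives Qd = 2033.1, Qs = 1388.7.
Shortage = Qd - Qs = 2033.1 - 1388.7 = 644.4.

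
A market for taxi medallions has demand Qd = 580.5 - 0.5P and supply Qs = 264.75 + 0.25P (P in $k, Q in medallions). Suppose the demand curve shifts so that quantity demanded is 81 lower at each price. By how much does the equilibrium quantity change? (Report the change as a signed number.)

ΔQ = -27

Set Qd = Qs: 580.5 - 0.5P = 264.75 + 0.25P, so 315.75 = 0.75P and P* = 421.
Then Q* = 580.5 - 0.5(421) = 370.
After the shift, demand is Qd = 499.5 - 0.5P.
New equilibrium: 234.75 = 0.75P, so P = 313 and Q = 343.
ΔQ = 343 - 370 = -27.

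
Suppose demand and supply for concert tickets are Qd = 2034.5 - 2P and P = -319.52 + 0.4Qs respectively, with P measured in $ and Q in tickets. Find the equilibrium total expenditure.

In direct form, Qs = 798.8 + 2.5P.
Equating demand and supply, 2034.5 - 2P = 798.8 + 2.5P gives 4.5P = 1235.7, so P* = 274.6.
Plugging P* into demand: Q* = 2034.5 - 2(274.6) = 1485.3.
Total expenditure = P* × Q* = 274.6 × 1485.3 = 407863.38.

Total expenditure = 407863.38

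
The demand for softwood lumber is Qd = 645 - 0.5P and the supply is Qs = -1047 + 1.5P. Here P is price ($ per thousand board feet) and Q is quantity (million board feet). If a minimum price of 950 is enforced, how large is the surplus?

Surplus = 208

With P fixed at 950, quantity demanded is 170 and quantity supplied is 378.
Surplus = Qs - Qd = 378 - 170 = 208.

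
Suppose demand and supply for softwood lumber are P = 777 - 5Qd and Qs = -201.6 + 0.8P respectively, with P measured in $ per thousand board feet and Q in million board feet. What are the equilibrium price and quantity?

Solving each curve for Q: Qd = 155.4 - 0.2P.
Set Qd = Qs: 155.4 - 0.2P = -201.6 + 0.8P, so 357 = P and P* = 357.
Plugging P* into demand: Q* = 155.4 - 0.2(357) = 84.

P* = 357, Q* = 84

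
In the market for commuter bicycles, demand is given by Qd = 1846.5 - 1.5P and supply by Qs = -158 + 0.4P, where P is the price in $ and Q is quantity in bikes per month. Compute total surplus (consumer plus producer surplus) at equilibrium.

Total surplus = 110352

Equating demand and supply, 1846.5 - 1.5P = -158 + 0.4P gives 1.9P = 2004.5, so P* = 1055.
Plugging P* into demand: Q* = 1846.5 - 1.5(1055) = 264.
Demand choke price = 1231; supply choke price = 395. CS = ½(1231 - 1055)(264) = 23232; PS = ½(1055 - 395)(264) = 87120. Total surplus = 110352.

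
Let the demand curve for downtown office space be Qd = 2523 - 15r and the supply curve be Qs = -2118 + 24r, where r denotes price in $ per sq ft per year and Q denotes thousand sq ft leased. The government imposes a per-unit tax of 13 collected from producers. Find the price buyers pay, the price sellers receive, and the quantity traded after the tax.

With a tax of 13 on producers, they supply based on the net price r_s = r_b - 13, so Qs = -2430 + 24r_b.
Equate demand and the shifted supply: 2523 - 15r_b = -2430 + 24r_b, giving 39r_b = 4953, so r_b = 127.
Then r_s = 127 - 13 = 114 and Q = 2523 - 15(127) = 618.

r_b = 127, r_s = 114, Q = 618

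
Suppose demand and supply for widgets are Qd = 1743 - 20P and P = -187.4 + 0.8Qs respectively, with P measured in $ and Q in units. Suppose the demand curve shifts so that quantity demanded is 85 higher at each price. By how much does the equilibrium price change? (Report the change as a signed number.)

In direct form, Qs = 234.25 + 1.25P.
The market clears where 1743 - 20P = 234.25 + 1.25P. Rearranging, 21.25P = 1508.75, hence P* = 71.
Then Q* = 1743 - 20(71) = 323.
After the shift, demand is Qd = 1828 - 20P.
Re-solving, 21.25P = 1593.75 gives P = 75 and Q = 328.
ΔP = 75 - 71 = 4.

ΔP = 4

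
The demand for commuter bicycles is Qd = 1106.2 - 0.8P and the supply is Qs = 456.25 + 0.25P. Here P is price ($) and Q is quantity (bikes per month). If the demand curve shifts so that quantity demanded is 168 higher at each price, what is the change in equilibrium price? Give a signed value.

ΔP = 160

Set Qd = Qs: 1106.2 - 0.8P = 456.25 + 0.25P, so 649.95 = 1.05P and P* = 619.
Substitute back: Q* = 1106.2 - 0.8(619) = 611.
After the shift, demand is Qd = 1274.2 - 0.8P.
Re-solving, 1.05P = 817.95 gives P = 779 and Q = 651.
ΔP = 779 - 619 = 160.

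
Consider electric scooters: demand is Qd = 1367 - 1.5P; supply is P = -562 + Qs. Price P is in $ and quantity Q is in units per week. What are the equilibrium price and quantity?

P* = 322, Q* = 884

In direct form, Qs = 562 + P.
Equating demand and supply, 1367 - 1.5P = 562 + P gives 2.5P = 805, so P* = 322.
Then Q* = 1367 - 1.5(322) = 884.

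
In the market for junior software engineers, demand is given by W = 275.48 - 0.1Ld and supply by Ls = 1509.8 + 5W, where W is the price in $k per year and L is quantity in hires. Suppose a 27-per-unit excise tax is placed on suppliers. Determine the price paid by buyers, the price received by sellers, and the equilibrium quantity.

W_b = 92, W_s = 65, L = 1834.8

In direct form, Ld = 2754.8 - 10W.
Suppliers keep W_s = W_b - 27 per unit, so supply in terms of the buyer price is Ls = 1374.8 + 5W_b.
Market clearing requires 2754.8 - 10W_b = 1374.8 + 5W_b; hence 1380 = 15W_b and W_b = 92.
Then W_s = 92 - 27 = 65 and L = 2754.8 - 10(92) = 1834.8.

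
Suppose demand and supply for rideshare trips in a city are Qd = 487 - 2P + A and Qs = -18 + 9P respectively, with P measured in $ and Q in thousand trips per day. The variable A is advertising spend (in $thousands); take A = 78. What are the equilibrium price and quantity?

P* = 53, Q* = 459

With A = 78, demand is Qd = 565 - 2P.
The market clears where 565 - 2P = -18 + 9P. Rearranging, 11P = 583, hence P* = 53.
Substitute back: Q* = 565 - 2(53) = 459.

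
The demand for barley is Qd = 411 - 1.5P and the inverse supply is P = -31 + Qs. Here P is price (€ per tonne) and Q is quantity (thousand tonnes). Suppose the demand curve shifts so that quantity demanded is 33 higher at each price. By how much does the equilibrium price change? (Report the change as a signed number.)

Solving each curve for Q: Qs = 31 + P.
Set Qd = Qs: 411 - 1.5P = 31 + P, so 380 = 2.5P and P* = 152.
Then Q* = 411 - 1.5(152) = 183.
After the shift, demand is Qd = 444 - 1.5P.
The new intersection has 413 = 2.5P, i.e. P = 165.2, Q = 196.2.
ΔP = 165.2 - 152 = 13.2.

ΔP = 13.2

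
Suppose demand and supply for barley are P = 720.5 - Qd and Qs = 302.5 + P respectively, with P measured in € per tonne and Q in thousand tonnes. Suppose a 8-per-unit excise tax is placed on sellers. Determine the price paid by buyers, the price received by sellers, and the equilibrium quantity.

P_b = 213, P_s = 205, Q = 507.5

Inverting to quantity form: Qd = 720.5 - P.
Sellers keep P_s = P_b - 8 per unit, so supply in terms of the buyer price is Qs = 294.5 + P_b.
Market clearing requires 720.5 - P_b = 294.5 + P_b; hence 426 = 2P_b and P_b = 213.
Then P_s = 213 - 8 = 205 and Q = 720.5 - 213 = 507.5.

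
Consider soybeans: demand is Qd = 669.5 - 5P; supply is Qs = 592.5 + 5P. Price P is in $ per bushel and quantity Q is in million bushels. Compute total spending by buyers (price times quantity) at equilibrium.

Set Qd = Qs: 669.5 - 5P = 592.5 + 5P, so 77 = 10P and P* = 7.7.
Substitute back: Q* = 669.5 - 5(7.7) = 631.
Total spending by buyers = P* × Q* = 7.7 × 631 = 4858.7.

Total spending by buyers = 4858.7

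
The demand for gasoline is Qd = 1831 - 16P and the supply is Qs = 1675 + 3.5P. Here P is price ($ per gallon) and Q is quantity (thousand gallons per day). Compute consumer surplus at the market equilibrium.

Consumer surplus = 90631.53125

The market clears where 1831 - 16P = 1675 + 3.5P. Rearranging, 19.5P = 156, hence P* = 8.
From the demand curve, Q* = 1831 - 16(8) = 1703.
Demand choke price (Qd = 0): P = 1831/16 = 114.4375. Consumer surplus = ½ × (114.4375 - 8) × 1703 = 90631.53125.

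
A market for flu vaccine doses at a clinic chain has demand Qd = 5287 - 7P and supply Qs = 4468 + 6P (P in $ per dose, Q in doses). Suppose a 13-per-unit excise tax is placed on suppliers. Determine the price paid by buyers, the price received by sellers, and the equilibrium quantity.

The tax drives a wedge P_b - P_s = 13. Substituting P_s = P_b - 13 into supply: Qs = 4390 + 6P_b.
Set Qd = Qs: 5287 - 7P_b = 4390 + 6P_b, so 897 = 13P_b and P_b = 69.
So P_s = 56 and the quantity traded is Q = 5287 - 7(69) = 4804.

P_b = 69, P_s = 56, Q = 4804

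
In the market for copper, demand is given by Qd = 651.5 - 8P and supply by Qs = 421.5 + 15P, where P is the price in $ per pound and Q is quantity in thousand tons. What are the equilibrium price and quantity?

At equilibrium Qd = Qs, so 651.5 - 8P = 421.5 + 15P; collecting terms, 230 = 23P and P* = 10.
Substitute back: Q* = 651.5 - 8(10) = 571.5.

P* = 10, Q* = 571.5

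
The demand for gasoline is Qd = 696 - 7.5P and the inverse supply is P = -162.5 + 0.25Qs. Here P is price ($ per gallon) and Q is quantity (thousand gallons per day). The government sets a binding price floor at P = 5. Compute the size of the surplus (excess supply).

Surplus = 11.5

Inverting to quantity form: Qs = 650 + 4P.
Evaluating both curves at the floor price 5 gives Qd = 658.5, Qs = 670.
Surplus = Qs - Qd = 670 - 658.5 = 11.5.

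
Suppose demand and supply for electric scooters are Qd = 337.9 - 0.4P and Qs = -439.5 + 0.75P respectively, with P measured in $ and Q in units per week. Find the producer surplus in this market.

Set Qd = Qs: 337.9 - 0.4P = -439.5 + 0.75P, so 777.4 = 1.15P and P* = 676.
From the demand curve, Q* = 337.9 - 0.4(676) = 67.5.
Supply choke price (Qs = 0): P = 586. Producer surplus = ½ × (676 - 586) × 67.5 = 3037.5.

Producer surplus = 3037.5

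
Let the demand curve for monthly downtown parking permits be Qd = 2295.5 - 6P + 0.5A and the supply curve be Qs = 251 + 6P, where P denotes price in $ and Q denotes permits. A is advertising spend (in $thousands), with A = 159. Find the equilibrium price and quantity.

With A = 159, demand is Qd = 2375 - 6P.
The market clears where 2375 - 6P = 251 + 6P. Rearranging, 12P = 2124, hence P* = 177.
Then Q* = 2375 - 6(177) = 1313.

P* = 177, Q* = 1313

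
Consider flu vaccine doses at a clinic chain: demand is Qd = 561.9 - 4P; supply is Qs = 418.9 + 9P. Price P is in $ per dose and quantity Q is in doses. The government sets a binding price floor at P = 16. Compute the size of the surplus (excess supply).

Surplus = 65

With P fixed at 16, quantity demanded is 497.9 and quantity supplied is 562.9.
Surplus = Qs - Qd = 562.9 - 497.9 = 65.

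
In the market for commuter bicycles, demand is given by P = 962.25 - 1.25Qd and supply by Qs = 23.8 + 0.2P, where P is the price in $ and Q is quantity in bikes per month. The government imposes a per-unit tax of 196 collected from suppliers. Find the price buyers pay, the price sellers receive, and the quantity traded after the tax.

P_b = 785.2, P_s = 589.2, Q = 141.64

Inverting to quantity form: Qd = 769.8 - 0.8P.
With a tax of 196 on suppliers, they supply based on the net price P_s = P_b - 196, so Qs = -15.4 + 0.2P_b.
Market clearing requires 769.8 - 0.8P_b = -15.4 + 0.2P_b; hence 785.2 = P_b and P_b = 785.2.
So P_s = 589.2 and the quantity traded is Q = 769.8 - 0.8(785.2) = 141.64.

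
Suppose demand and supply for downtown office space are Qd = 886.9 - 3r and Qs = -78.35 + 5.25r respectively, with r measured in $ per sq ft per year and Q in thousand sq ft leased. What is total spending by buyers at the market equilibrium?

Total spending by buyers = 62700.3

Set Qd = Qs: 886.9 - 3r = -78.35 + 5.25r, so 965.25 = 8.25r and r* = 117.
Then Q* = 886.9 - 3(117) = 535.9.
Total spending by buyers = r* × Q* = 117 × 535.9 = 62700.3.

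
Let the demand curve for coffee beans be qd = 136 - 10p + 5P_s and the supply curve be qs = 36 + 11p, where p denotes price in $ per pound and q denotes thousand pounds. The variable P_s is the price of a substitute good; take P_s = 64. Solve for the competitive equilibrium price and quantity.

p* = 20, q* = 256

With P_s = 64, demand is qd = 456 - 10p.
The market clears where 456 - 10p = 36 + 11p. Rearranging, 21p = 420, hence p* = 20.
Then q* = 456 - 10(20) = 256.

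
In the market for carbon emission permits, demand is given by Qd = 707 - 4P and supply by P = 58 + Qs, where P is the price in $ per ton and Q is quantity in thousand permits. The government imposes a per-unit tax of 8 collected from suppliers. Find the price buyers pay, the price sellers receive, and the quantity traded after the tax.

Rewriting in direct form: Qs = -58 + P.
Suppliers keep P_s = P_b - 8 per unit, so supply in terms of the buyer price is Qs = -66 + P_b.
Equate demand and the shifted supply: 707 - 4P_b = -66 + P_b, giving 5P_b = 773, so P_b = 154.6.
So P_s = 146.6 and the quantity traded is Q = 707 - 4(154.6) = 88.6.

P_b = 154.6, P_s = 146.6, Q = 88.6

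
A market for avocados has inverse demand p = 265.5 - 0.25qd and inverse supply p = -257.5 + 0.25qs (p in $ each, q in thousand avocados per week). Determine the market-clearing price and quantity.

Solving each curve for q: qd = 1062 - 4p and qs = 1030 + 4p.
Set qd = qs: 1062 - 4p = 1030 + 4p, so 32 = 8p and p* = 4.
Plugging p* into demand: q* = 1062 - 4(4) = 1046.

p* = 4, q* = 1046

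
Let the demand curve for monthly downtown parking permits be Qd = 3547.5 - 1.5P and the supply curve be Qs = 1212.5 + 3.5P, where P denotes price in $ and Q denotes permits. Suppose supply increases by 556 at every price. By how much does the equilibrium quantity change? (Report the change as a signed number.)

ΔQ = 166.8

Set Qd = Qs: 3547.5 - 1.5P = 1212.5 + 3.5P, so 2335 = 5P and P* = 467.
Substitute back: Q* = 3547.5 - 1.5(467) = 2847.
After the shift, supply is Qs = 1768.5 + 3.5P.
New equilibrium: 1779 = 5P, so P = 355.8 and Q = 3013.8.
ΔQ = 3013.8 - 2847 = 166.8.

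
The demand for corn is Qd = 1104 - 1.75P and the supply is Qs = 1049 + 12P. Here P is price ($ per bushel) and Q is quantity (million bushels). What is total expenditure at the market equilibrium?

Equating demand and supply, 1104 - 1.75P = 1049 + 12P gives 13.75P = 55, so P* = 4.
From the demand curve, Q* = 1104 - 1.75(4) = 1097.
Total expenditure = P* × Q* = 4 × 1097 = 4388.

Total expenditure = 4388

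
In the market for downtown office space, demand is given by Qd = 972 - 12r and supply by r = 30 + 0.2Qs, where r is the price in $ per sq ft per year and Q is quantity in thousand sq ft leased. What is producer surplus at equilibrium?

Producer surplus = 3240

In direct form, Qs = -150 + 5r.
At equilibrium Qd = Qs, so 972 - 12r = -150 + 5r; collecting terms, 1122 = 17r and r* = 66.
From the demand curve, Q* = 972 - 12(66) = 180.
Supply choke price (Qs = 0): r = 30. Producer surplus = ½ × (66 - 30) × 180 = 3240.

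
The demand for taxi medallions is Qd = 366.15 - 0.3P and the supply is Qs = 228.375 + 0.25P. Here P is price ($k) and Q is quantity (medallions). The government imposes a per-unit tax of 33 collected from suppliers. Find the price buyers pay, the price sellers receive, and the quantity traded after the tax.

P_b = 265.5, P_s = 232.5, Q = 286.5

With a tax of 33 on suppliers, they supply based on the net price P_s = P_b - 33, so Qs = 220.125 + 0.25P_b.
Market clearing requires 366.15 - 0.3P_b = 220.125 + 0.25P_b; hence 146.025 = 0.55P_b and P_b = 265.5.
Then P_s = 265.5 - 33 = 232.5 and Q = 366.15 - 0.3(265.5) = 286.5.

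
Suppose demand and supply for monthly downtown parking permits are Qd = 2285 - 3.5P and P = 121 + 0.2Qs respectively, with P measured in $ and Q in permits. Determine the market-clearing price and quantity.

In direct form, Qs = -605 + 5P.
Equating demand and supply, 2285 - 3.5P = -605 + 5P gives 8.5P = 2890, so P* = 340.
From the demand curve, Q* = 2285 - 3.5(340) = 1095.

P* = 340, Q* = 1095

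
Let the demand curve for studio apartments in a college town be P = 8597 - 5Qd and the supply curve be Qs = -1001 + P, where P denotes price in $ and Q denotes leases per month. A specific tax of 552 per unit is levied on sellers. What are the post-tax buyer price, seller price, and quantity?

Solving each curve for Q: Qd = 1719.4 - 0.2P.
The tax drives a wedge P_b - P_s = 552. Substituting P_s = P_b - 552 into supply: Qs = -1553 + P_b.
Equate demand and the shifted supply: 1719.4 - 0.2P_b = -1553 + P_b, giving 1.2P_b = 3272.4, so P_b = 2727.
Then P_s = 2727 - 552 = 2175 and Q = 1719.4 - 0.2(2727) = 1174.

P_b = 2727, P_s = 2175, Q = 1174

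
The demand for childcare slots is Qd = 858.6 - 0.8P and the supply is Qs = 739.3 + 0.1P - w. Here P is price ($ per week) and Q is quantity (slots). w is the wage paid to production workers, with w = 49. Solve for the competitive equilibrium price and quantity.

With w = 49, supply is Qs = 690.3 + 0.1P.
Equating demand and supply, 858.6 - 0.8P = 690.3 + 0.1P gives 0.9P = 168.3, so P* = 187.
From the demand curve, Q* = 858.6 - 0.8(187) = 709.

P* = 187, Q* = 709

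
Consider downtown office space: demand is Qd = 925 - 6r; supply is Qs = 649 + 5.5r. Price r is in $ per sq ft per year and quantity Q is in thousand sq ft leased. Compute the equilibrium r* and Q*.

r* = 24, Q* = 781

At equilibrium Qd = Qs, so 925 - 6r = 649 + 5.5r; collecting terms, 276 = 11.5r and r* = 24.
From the demand curve, Q* = 925 - 6(24) = 781.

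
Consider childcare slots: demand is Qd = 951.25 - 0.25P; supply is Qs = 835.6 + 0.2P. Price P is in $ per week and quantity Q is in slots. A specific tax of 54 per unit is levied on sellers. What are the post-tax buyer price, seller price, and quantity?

P_b = 281, P_s = 227, Q = 881

Sellers keep P_s = P_b - 54 per unit, so supply in terms of the buyer price is Qs = 824.8 + 0.2P_b.
Market clearing requires 951.25 - 0.25P_b = 824.8 + 0.2P_b; hence 126.45 = 0.45P_b and P_b = 281.
So P_s = 227 and the quantity traded is Q = 951.25 - 0.25(281) = 881.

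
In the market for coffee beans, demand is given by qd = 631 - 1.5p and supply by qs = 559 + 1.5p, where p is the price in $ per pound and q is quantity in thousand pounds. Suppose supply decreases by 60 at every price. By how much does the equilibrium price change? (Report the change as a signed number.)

Δp = 20

At equilibrium qd = qs, so 631 - 1.5p = 559 + 1.5p; collecting terms, 72 = 3p and p* = 24.
Substitute back: q* = 631 - 1.5(24) = 595.
After the shift, supply is qs = 499 + 1.5p.
Re-solving, 3p = 132 gives p = 44 and q = 565.
Δp = 44 - 24 = 20.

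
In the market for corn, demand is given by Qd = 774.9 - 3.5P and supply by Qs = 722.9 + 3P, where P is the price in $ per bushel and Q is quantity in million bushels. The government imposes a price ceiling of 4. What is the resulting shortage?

At P = 4: Qd = 760.9 and Qs = 734.9.
Shortage = Qd - Qs = 760.9 - 734.9 = 26.

Shortage = 26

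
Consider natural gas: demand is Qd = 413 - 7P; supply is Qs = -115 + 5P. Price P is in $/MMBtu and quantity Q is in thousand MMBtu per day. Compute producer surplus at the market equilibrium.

Equating demand and supply, 413 - 7P = -115 + 5P gives 12P = 528, so P* = 44.
Plugging P* into demand: Q* = 413 - 7(44) = 105.
Supply choke price (Qs = 0): P = 23. Producer surplus = ½ × (44 - 23) × 105 = 1102.5.

Producer surplus = 1102.5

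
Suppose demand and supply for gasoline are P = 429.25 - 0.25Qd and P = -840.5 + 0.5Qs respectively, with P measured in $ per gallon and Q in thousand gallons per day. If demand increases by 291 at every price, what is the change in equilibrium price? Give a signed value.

In direct form, Qd = 1717 - 4P and Qs = 1681 + 2P.
Set Qd = Qs: 1717 - 4P = 1681 + 2P, so 36 = 6P and P* = 6.
Then Q* = 1717 - 4(6) = 1693.
After the shift, demand is Qd = 2008 - 4P.
Re-solving, 6P = 327 gives P = 54.5 and Q = 1790.
ΔP = 54.5 - 6 = 48.5.

ΔP = 48.5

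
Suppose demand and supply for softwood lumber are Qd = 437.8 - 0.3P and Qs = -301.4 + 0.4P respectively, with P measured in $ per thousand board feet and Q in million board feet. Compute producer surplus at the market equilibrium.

Producer surplus = 18301.25

Set Qd = Qs: 437.8 - 0.3P = -301.4 + 0.4P, so 739.2 = 0.7P and P* = 1056.
Then Q* = 437.8 - 0.3(1056) = 121.
Supply choke price (Qs = 0): P = 753.5. Producer surplus = ½ × (1056 - 753.5) × 121 = 18301.25.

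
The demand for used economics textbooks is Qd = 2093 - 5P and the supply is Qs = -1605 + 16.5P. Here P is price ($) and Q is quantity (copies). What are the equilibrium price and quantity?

The market clears where 2093 - 5P = -1605 + 16.5P. Rearranging, 21.5P = 3698, hence P* = 172.
Plugging P* into demand: Q* = 2093 - 5(172) = 1233.

P* = 172, Q* = 1233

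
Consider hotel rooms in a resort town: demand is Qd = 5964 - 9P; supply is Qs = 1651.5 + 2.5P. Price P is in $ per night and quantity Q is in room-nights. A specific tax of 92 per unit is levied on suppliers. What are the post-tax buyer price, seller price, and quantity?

With a tax of 92 on suppliers, they supply based on the net price P_s = P_b - 92, so Qs = 1421.5 + 2.5P_b.
Set Qd = Qs: 5964 - 9P_b = 1421.5 + 2.5P_b, so 4542.5 = 11.5P_b and P_b = 395.
Then P_s = 395 - 92 = 303 and Q = 5964 - 9(395) = 2409.

P_b = 395, P_s = 303, Q = 2409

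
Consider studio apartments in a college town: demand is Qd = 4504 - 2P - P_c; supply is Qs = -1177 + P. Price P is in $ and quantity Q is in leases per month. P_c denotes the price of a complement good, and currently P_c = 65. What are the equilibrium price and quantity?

With P_c = 65, demand is Qd = 4439 - 2P.
Equating demand and supply, 4439 - 2P = -1177 + P gives 3P = 5616, so P* = 1872.
From the demand curve, Q* = 4439 - 2(1872) = 695.

P* = 1872, Q* = 695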